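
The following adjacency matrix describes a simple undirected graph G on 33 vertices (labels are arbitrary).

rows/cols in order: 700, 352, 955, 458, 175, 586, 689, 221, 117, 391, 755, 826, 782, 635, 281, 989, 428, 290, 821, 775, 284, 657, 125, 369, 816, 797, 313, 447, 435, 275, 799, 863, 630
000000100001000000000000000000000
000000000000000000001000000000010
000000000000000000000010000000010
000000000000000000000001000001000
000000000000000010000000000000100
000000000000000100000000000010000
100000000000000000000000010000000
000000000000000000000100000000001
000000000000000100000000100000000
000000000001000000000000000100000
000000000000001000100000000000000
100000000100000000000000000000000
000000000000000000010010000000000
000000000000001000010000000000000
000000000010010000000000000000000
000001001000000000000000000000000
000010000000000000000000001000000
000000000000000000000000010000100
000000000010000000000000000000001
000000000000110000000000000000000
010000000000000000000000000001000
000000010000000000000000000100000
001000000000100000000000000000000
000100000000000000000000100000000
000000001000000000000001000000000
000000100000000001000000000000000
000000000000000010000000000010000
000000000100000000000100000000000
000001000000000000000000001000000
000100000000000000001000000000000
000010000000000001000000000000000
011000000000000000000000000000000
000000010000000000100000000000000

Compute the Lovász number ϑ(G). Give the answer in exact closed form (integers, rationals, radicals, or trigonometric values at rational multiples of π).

deg(435) = 2; N(435) = {586, 313}.
deg(117) = 2; N(117) = {989, 816}.
N(989) = {586, 117}, |N(989)| = 2.
N(352) = {284, 863}, |N(352)| = 2.
deg(v) = 2 for all v (|V|=33); the odd cycle C_{33}.
The 17 distinct eigenvalues: [2.0, 1.964, 1.857, 1.683, 1.447, 1.16, 0.831, 0.472, 0.095, -0.285, -0.654, -1.0, -1.31, -1.572, -1.778, -1.919, -1.991].
−33·(-2*cos(pi/33)) / ((2)−(-2*cos(pi/33))) = 33*cos(pi/33)/(cos(pi/33) + 1) = ϑ(G).
≈ 16.462558592 (to 9 d.p.).
Lovász sandwich 16 ≤ 33*cos(pi/33)/(cos(pi/33) + 1) ≤ 17: both strict.

33*cos(pi/33)/(cos(pi/33) + 1)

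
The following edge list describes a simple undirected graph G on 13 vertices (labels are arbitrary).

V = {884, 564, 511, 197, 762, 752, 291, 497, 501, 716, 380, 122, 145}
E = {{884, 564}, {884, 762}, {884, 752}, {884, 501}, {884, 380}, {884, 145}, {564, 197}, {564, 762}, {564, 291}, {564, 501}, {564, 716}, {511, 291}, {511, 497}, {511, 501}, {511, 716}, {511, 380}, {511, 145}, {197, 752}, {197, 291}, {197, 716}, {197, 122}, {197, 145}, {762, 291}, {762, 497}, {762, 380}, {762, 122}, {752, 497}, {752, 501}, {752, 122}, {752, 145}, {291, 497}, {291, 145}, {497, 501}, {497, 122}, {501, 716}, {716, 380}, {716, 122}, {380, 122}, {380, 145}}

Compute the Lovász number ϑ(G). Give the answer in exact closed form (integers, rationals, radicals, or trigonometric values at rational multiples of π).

sqrt(13)

deg(197) = 6; N(197) = {564, 752, 291, 716, 122, 145}.
deg(762) = 6; N(762) = {884, 564, 291, 497, 380, 122}.
deg(291) = 6; N(291) = {564, 511, 197, 762, 497, 145}.
Vertex 752 has 6 neighbors: 884, 197, 497, 501, 122, 145.
Regular of degree 6 on 13 vertices: SR(13,6,2,3) — a Paley graph.
Distinct eigenvalues (to 6 d.p.): [6.0, 1.302776, -2.302776].
Lovász (edge-transitive): ϑ = −13·(-sqrt(13)/2 - 1/2)/((6)−(-sqrt(13)/2 - 1/2)) = sqrt(13).
ϑ(G) ≈ 3.605551275.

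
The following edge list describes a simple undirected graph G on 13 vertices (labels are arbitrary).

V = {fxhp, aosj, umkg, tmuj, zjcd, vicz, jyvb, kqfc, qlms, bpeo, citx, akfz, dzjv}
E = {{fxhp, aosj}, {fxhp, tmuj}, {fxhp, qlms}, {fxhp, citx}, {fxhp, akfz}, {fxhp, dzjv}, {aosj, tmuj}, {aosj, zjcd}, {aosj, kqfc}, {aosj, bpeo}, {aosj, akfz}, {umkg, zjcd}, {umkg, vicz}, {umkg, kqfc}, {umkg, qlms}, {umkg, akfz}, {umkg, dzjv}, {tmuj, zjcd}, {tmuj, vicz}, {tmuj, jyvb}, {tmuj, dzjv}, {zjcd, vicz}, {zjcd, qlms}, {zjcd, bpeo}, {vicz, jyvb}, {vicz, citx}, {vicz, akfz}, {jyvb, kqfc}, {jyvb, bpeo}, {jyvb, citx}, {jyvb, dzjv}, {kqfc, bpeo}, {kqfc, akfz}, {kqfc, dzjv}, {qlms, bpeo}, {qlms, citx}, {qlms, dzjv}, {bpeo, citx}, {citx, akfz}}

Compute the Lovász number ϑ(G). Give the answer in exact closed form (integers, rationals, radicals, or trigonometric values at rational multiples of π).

sqrt(13)

N(zjcd) = {aosj, umkg, tmuj, vicz, qlms, bpeo}, |N(zjcd)| = 6.
Vertex jyvb has 6 neighbors: tmuj, vicz, kqfc, bpeo, citx, dzjv.
deg(tmuj) = 6; N(tmuj) = {fxhp, aosj, zjcd, vicz, jyvb, dzjv}.
deg(kqfc) = 6; N(kqfc) = {aosj, umkg, jyvb, bpeo, akfz, dzjv}.
6-regular, N=13; strongly regular (13,6,2,3).
Distinct eigenvalues (to 3 d.p.): [6.0, 1.303, -2.303].
With N=13: ϑ(G) = 13·(-(-sqrt(13)/2 - 1/2))/(6−(-sqrt(13)/2 - 1/2)) = sqrt(13).
≈ 3.605551 (to 6 d.p.).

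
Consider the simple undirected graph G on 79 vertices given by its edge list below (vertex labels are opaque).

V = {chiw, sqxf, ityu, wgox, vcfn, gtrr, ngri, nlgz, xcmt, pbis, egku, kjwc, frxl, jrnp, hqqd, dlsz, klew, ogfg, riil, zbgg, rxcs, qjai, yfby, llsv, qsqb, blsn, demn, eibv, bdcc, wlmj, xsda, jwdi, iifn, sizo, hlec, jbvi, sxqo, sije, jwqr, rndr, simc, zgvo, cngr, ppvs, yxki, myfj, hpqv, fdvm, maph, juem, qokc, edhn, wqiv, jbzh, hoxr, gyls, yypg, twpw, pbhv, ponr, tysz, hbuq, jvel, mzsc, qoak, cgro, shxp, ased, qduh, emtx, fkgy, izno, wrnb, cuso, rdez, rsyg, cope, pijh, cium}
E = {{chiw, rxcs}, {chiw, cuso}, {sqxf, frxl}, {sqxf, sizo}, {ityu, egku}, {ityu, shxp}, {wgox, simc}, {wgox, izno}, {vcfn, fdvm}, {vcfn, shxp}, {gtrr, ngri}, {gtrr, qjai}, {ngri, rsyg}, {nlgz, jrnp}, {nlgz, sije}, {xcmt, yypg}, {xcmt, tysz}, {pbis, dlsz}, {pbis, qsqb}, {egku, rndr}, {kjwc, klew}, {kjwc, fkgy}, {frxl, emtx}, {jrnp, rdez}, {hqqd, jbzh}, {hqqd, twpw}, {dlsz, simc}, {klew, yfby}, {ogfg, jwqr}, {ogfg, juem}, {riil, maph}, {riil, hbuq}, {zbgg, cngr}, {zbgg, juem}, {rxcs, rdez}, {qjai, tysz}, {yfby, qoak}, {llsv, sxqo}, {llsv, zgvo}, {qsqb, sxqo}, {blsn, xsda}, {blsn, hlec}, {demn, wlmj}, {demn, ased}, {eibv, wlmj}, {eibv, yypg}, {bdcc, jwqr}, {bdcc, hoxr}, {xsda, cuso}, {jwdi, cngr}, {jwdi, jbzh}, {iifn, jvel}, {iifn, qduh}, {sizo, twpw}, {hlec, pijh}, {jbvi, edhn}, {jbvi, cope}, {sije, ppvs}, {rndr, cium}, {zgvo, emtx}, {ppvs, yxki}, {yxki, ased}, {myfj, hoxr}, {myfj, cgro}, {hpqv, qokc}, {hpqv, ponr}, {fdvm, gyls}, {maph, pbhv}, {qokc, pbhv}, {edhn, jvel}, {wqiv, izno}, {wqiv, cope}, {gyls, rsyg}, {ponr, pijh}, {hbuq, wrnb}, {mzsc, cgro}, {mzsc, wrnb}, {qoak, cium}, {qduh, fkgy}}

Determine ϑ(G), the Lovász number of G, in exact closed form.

79*cos(pi/79)/(cos(pi/79) + 1)

deg(iifn) = 2; N(iifn) = {jvel, qduh}.
N(wlmj) = {demn, eibv}, |N(wlmj)| = 2.
Vertex ased has 2 neighbors: demn, yxki.
N(izno) = {wgox, wqiv}, |N(izno)| = 2.
deg(v) = 2 for all v (|V|=79); the odd cycle C_{79}.
A has 40 distinct eigenvalues ≈ [2.0, 1.9937, 1.9748, 1.9433, 1.8996, 1.8439, 1.7766, 1.698, 1.6086, 1.5091, 1.4001, 1.2822, 1.1562, 1.0229, 0.8831, 0.7377, 0.5877, 0.434, 0.2775, 0.1192, -0.0398, -0.1985, -0.356, -0.5112, -0.6632, -0.8111, -0.9537, -1.0904, -1.2202, -1.3422, -1.4558, -1.5601, -1.6546, -1.7386, -1.8117, -1.8733, -1.923, -1.9606, -1.9858, -1.9984].
ϑ = −N·λ_min/(λ_max−λ_min) = −79·(-2*cos(pi/79))/(2−(-2*cos(pi/79))) = 79*cos(pi/79)/(cos(pi/79) + 1).
≈ 39.484379 (to 6 d.p.).
Lovász sandwich 39 ≤ 79*cos(pi/79)/(cos(pi/79) + 1) ≤ 40: both strict.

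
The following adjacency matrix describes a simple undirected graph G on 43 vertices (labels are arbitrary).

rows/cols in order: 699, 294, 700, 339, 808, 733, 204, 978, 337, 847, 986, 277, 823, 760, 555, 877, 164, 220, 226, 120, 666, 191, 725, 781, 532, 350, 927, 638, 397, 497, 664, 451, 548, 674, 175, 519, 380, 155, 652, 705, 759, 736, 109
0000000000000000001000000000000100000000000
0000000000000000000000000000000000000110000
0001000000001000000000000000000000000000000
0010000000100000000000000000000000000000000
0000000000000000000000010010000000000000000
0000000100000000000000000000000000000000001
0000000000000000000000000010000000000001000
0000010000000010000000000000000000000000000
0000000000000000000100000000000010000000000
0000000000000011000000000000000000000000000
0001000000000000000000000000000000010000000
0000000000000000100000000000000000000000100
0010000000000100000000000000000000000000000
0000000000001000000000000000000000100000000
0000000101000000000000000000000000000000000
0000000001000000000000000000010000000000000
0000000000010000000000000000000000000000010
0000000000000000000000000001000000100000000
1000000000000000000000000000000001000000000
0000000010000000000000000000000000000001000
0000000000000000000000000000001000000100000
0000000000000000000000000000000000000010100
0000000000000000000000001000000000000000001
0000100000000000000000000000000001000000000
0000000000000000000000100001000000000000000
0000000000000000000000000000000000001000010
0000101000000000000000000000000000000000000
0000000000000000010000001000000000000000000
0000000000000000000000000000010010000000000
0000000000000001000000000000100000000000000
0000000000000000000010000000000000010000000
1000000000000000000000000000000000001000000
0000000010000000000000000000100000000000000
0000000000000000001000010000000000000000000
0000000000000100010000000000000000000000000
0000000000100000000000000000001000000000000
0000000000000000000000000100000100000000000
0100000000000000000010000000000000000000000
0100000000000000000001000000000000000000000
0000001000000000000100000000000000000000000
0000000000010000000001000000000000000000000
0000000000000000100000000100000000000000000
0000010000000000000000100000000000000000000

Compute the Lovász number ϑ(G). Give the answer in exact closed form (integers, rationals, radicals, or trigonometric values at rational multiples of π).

deg(191) = 2; N(191) = {652, 759}.
N(294) = {155, 652}, |N(294)| = 2.
deg(652) = 2; N(652) = {294, 191}.
deg(164) = 2; N(164) = {277, 736}.
43-vertex 2-regular graph: the odd cycle C_{43}.
A has 22 distinct eigenvalues ≈ [2.0, 1.978687, 1.915201, 1.810896, 1.667996, 1.489544, 1.279346, 1.041881, 0.782209, 0.505867, 0.218742, -0.073044, -0.363274, -0.645761, -0.914485, -1.163718, -1.388148, -1.582993, -1.744099, -1.868032, -1.952152, -1.994665].
With N=43: ϑ(G) = 43·(-(-1)*2*cos(pi/43))/(2−(-2*cos(pi/43))) = 43*cos(pi/43)/(cos(pi/43) + 1).
= 21.471283746… (decimal).
Sandwich: α(G)=21 ≤ ϑ(G)=43*cos(pi/43)/(cos(pi/43) + 1) ≤ χ(Ḡ)=22 (both strict).

43*cos(pi/43)/(cos(pi/43) + 1)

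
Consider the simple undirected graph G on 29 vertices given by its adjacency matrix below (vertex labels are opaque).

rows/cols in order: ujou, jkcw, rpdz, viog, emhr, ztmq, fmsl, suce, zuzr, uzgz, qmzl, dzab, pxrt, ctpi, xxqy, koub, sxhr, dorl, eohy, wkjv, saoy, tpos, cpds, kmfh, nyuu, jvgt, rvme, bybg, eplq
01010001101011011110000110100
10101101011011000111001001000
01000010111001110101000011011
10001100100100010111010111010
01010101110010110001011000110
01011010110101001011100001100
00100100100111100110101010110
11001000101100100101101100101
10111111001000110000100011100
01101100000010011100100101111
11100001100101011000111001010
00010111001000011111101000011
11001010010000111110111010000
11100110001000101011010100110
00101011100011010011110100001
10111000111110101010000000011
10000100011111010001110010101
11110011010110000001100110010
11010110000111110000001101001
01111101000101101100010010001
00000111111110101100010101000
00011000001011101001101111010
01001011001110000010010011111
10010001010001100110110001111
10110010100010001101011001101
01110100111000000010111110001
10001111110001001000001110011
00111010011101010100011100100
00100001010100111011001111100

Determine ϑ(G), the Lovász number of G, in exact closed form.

sqrt(29)

Vertex pxrt has 14 neighbors: ujou, jkcw, emhr, fmsl, uzgz, xxqy, koub, sxhr, dorl, eohy, saoy, tpos, cpds, nyuu.
Vertex bybg has 14 neighbors: rpdz, viog, emhr, fmsl, uzgz, qmzl, dzab, ctpi, koub, dorl, tpos, cpds, kmfh, rvme.
deg(jvgt) = 14; N(jvgt) = {jkcw, rpdz, viog, ztmq, zuzr, uzgz, qmzl, eohy, saoy, tpos, cpds, kmfh, nyuu, eplq}.
N(fmsl) = {rpdz, ztmq, zuzr, dzab, pxrt, ctpi, xxqy, dorl, eohy, saoy, cpds, nyuu, rvme, bybg}, |N(fmsl)| = 14.
14-regular, N=29; strongly regular (29,14,6,7).
A has 3 distinct eigenvalues ≈ [14.0, 2.192582, -3.192582].
ϑ = −N·λ_min/(λ_max−λ_min) = −29·(-sqrt(29)/2 - 1/2)/(14−(-sqrt(29)/2 - 1/2)) = sqrt(29).
ϑ(G) ≈ 5.385165.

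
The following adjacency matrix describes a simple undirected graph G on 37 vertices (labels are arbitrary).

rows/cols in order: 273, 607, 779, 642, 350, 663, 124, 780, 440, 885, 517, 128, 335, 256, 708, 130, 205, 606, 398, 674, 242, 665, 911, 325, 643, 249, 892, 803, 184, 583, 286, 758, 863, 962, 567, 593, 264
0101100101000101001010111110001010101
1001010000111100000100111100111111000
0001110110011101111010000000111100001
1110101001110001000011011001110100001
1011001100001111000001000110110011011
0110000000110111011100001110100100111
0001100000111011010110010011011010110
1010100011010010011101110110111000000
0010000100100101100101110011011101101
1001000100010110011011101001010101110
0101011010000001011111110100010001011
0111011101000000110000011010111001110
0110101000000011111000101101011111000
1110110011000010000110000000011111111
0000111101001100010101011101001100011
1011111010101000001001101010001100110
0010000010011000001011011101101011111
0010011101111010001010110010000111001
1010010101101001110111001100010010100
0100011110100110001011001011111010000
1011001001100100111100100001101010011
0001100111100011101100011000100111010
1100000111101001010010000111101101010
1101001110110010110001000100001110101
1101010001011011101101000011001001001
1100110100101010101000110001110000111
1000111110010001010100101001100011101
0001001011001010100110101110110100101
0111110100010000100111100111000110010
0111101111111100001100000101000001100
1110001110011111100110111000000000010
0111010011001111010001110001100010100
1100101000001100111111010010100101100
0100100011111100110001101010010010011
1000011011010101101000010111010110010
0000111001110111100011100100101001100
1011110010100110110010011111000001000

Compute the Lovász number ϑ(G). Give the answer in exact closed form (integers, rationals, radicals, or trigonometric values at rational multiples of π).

Vertex 205 has 18 neighbors: 779, 440, 128, 335, 398, 242, 665, 325, 643, 249, 803, 184, 286, 863, 962, 567, 593, 264.
Vertex 863 has 18 neighbors: 273, 607, 350, 124, 335, 256, 205, 606, 398, 674, 242, 665, 325, 892, 184, 758, 962, 567.
N(273) = {607, 642, 350, 780, 885, 256, 130, 398, 242, 911, 325, 643, 249, 892, 286, 863, 567, 264}, |N(273)| = 18.
deg(242) = 18; N(242) = {273, 779, 642, 124, 885, 517, 256, 205, 606, 398, 674, 911, 803, 184, 286, 863, 593, 264}.
Regular of degree 18 on 37 vertices: Paley(37): SR with (k,λ,μ)=(18,8,9).
A has 3 distinct eigenvalues ≈ [18.0, 2.5414, -3.5414].
Lovász: ϑ = −37(-sqrt(37)/2 - 1/2)/(18+-(-sqrt(37)/2 - 1/2)) = sqrt(37).
≈ 6.0828 (to 4 d.p.).

sqrt(37)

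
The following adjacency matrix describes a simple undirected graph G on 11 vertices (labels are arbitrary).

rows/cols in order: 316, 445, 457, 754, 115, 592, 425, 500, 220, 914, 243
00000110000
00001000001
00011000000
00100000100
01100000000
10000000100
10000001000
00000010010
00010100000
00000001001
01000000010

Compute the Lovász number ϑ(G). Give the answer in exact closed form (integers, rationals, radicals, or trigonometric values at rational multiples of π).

deg(316) = 2; N(316) = {592, 425}.
deg(754) = 2; N(754) = {457, 220}.
Vertex 220 has 2 neighbors: 754, 592.
Vertex 445 has 2 neighbors: 115, 243.
11-vertex 2-regular graph: the odd cycle C_{11}.
A has 6 distinct eigenvalues ≈ [2.0, 1.6825, 0.8308, -0.2846, -1.3097, -1.919].
λ_max=2, λ_min=-2*cos(pi/11); ϑ = −11·λ_min/(λ_max−λ_min) = 11*cos(pi/11)/(cos(pi/11) + 1).
≈ 5.386302912 (to 9 d.p.).
Lovász sandwich 5 ≤ 11*cos(pi/11)/(cos(pi/11) + 1) ≤ 6: both strict.

11*cos(pi/11)/(cos(pi/11) + 1)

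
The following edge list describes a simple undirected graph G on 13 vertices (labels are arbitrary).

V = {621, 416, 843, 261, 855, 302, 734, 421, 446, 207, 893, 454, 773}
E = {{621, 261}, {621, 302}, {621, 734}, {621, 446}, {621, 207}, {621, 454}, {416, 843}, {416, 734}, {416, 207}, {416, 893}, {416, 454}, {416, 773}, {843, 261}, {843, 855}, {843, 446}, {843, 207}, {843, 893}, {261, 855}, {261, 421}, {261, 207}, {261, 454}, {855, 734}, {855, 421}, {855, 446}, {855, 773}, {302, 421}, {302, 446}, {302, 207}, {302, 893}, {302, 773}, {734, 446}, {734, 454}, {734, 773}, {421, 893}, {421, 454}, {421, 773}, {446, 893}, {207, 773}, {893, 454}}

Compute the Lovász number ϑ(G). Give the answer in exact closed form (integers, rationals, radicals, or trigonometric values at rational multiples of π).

Vertex 893 has 6 neighbors: 416, 843, 302, 421, 446, 454.
deg(421) = 6; N(421) = {261, 855, 302, 893, 454, 773}.
deg(454) = 6; N(454) = {621, 416, 261, 734, 421, 893}.
N(773) = {416, 855, 302, 734, 421, 207}, |N(773)| = 6.
Regular of degree 6 on 13 vertices: SR(13,6,2,3) — a Paley graph.
The 3 distinct eigenvalues: [6.0, 1.303, -2.303].
ϑ = −N·λ_min/(λ_max−λ_min) = −13·(-sqrt(13)/2 - 1/2)/(6−(-sqrt(13)/2 - 1/2)) = sqrt(13).
ϑ(G) ≈ 3.6056.

sqrt(13)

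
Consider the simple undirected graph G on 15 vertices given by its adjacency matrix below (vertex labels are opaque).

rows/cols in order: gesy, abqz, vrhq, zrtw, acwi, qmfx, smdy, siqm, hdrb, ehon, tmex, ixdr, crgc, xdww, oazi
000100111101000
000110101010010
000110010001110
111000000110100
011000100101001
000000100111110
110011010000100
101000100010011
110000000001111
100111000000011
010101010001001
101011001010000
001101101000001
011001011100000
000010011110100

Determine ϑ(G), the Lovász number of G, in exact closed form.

5

Vertex siqm has 6 neighbors: gesy, vrhq, smdy, tmex, xdww, oazi.
N(crgc) = {vrhq, zrtw, qmfx, smdy, hdrb, oazi}, |N(crgc)| = 6.
N(abqz) = {zrtw, acwi, smdy, hdrb, tmex, xdww}, |N(abqz)| = 6.
deg(ixdr) = 6; N(ixdr) = {gesy, vrhq, acwi, qmfx, hdrb, tmex}.
Every vertex has degree 6 (N=15); this is K(6,2), the Kneser graph.
A has 3 distinct eigenvalues ≈ [6.0, 1.0, -3.0].
−15·(-3) / ((6)−(-3)) = 5 = ϑ(G).
Numerically 5.000000000.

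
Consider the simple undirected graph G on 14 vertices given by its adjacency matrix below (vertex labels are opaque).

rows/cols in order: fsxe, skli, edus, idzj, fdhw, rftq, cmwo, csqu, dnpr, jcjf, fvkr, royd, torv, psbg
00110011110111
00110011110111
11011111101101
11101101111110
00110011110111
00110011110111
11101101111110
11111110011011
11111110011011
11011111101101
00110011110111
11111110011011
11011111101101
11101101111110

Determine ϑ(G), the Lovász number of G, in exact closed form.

Vertex dnpr has 11 neighbors: fsxe, skli, edus, idzj, fdhw, rftq, cmwo, jcjf, fvkr, torv, psbg.
Vertex fsxe has 9 neighbors: edus, idzj, cmwo, csqu, dnpr, jcjf, royd, torv, psbg.
deg(royd) = 11; N(royd) = {fsxe, skli, edus, idzj, fdhw, rftq, cmwo, jcjf, fvkr, torv, psbg}.
Vertex rftq has 9 neighbors: edus, idzj, cmwo, csqu, dnpr, jcjf, royd, torv, psbg.
K_{5,3,3,3} (perfect); ϑ(G) = α(G) = max{5,3,3,3} = 5.
= 5.0000000… (decimal).
5 ≤ 5 ≤ 5: collapsed.

5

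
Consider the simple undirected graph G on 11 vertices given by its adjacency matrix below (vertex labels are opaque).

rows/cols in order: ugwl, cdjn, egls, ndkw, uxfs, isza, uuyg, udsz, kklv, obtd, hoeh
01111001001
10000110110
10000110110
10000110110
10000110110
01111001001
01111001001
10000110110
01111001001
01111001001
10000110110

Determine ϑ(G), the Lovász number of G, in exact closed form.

N(isza) = {cdjn, egls, ndkw, uxfs, udsz, hoeh}, |N(isza)| = 6.
N(ugwl) = {cdjn, egls, ndkw, uxfs, udsz, hoeh}, |N(ugwl)| = 6.
deg(cdjn) = 5; N(cdjn) = {ugwl, isza, uuyg, kklv, obtd}.
Vertex kklv has 6 neighbors: cdjn, egls, ndkw, uxfs, udsz, hoeh.
K_{6,5} (perfect); ϑ(G) = α(G) = max{6,5} = 6.
≈ 6.000000 (to 6 d.p.).
Sandwich: α(G)=6 ≤ ϑ(G)=6 ≤ χ(Ḡ)=6 (collapsed).

6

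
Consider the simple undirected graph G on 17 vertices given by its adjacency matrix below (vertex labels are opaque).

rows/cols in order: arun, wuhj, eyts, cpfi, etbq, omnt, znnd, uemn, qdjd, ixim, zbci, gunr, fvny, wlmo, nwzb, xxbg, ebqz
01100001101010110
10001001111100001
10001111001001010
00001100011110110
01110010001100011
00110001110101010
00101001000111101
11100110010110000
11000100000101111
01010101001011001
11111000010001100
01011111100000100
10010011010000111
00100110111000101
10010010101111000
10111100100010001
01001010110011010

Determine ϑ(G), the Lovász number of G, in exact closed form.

N(ebqz) = {wuhj, etbq, znnd, qdjd, ixim, fvny, wlmo, xxbg}, |N(ebqz)| = 8.
Vertex eyts has 8 neighbors: arun, etbq, omnt, znnd, uemn, zbci, wlmo, xxbg.
N(znnd) = {eyts, etbq, uemn, gunr, fvny, wlmo, nwzb, ebqz}, |N(znnd)| = 8.
deg(wuhj) = 8; N(wuhj) = {arun, etbq, uemn, qdjd, ixim, zbci, gunr, ebqz}.
17-vertex 8-regular graph: SR(17,8,3,4) — a Paley graph.
spec(A) ≈ [8.0, 1.562, -2.562] (distinct, 3 d.p.).
With N=17: ϑ(G) = 17·(-(-sqrt(17)/2 - 1/2))/(8−(-sqrt(17)/2 - 1/2)) = sqrt(17).
Numerically 4.12311.

sqrt(17)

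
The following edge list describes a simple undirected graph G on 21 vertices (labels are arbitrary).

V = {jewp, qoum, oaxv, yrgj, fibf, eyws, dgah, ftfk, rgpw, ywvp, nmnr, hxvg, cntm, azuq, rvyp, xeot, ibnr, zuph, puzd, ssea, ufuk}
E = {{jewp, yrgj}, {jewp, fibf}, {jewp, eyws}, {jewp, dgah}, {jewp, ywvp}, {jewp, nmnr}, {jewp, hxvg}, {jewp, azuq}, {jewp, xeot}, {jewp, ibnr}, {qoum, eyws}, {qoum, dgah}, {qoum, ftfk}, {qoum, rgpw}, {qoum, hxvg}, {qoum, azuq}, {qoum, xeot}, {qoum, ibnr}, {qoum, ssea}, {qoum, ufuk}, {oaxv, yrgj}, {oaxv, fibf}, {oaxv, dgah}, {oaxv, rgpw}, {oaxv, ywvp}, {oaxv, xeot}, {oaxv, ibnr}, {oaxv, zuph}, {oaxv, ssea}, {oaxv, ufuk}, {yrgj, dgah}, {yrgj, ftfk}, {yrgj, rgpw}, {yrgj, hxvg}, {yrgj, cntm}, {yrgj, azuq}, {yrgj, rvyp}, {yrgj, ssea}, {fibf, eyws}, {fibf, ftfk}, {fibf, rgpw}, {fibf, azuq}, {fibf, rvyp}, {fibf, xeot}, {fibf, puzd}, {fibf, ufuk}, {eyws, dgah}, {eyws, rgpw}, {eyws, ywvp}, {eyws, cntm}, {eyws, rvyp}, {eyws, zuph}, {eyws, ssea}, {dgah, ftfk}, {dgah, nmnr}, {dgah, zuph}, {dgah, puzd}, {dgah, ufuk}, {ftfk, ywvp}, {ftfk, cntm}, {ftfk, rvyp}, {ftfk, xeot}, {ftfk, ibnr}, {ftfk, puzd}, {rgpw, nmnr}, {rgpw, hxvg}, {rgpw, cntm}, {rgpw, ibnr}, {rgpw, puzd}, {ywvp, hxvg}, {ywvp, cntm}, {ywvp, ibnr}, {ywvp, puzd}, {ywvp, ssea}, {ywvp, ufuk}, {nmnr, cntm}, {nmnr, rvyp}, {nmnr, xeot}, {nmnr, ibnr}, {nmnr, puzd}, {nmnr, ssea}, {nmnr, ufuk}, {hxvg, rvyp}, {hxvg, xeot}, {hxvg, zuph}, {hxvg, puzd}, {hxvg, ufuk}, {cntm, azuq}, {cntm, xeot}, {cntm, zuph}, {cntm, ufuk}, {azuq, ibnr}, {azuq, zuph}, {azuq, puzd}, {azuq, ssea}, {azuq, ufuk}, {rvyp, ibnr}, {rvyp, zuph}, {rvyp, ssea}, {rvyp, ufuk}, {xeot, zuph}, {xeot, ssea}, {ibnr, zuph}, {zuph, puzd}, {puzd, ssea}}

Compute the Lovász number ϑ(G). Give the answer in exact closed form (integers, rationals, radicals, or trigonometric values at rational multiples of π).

6

N(ufuk) = {qoum, oaxv, fibf, dgah, ywvp, nmnr, hxvg, cntm, azuq, rvyp}, |N(ufuk)| = 10.
deg(cntm) = 10; N(cntm) = {yrgj, eyws, ftfk, rgpw, ywvp, nmnr, azuq, xeot, zuph, ufuk}.
N(oaxv) = {yrgj, fibf, dgah, rgpw, ywvp, xeot, ibnr, zuph, ssea, ufuk}, |N(oaxv)| = 10.
Vertex hxvg has 10 neighbors: jewp, qoum, yrgj, rgpw, ywvp, rvyp, xeot, zuph, puzd, ufuk.
Every vertex has degree 10 (N=21); Kneser-type, 2-subsets of [7].
spec(A) ≈ [10.0, 1.0, -4.0] (distinct, 5 d.p.).
ϑ = −N·λ_min/(λ_max−λ_min) = −21·(-4)/(10−(-4)) = 6.
ϑ(G) ≈ 6.00000000.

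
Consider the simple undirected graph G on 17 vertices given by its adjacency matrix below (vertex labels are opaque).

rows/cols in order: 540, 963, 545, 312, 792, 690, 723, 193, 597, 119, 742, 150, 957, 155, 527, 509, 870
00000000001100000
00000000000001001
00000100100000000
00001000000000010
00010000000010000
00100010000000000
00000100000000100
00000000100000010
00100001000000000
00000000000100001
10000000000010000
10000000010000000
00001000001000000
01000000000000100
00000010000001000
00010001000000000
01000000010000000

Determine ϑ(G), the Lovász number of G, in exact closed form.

deg(312) = 2; N(312) = {792, 509}.
N(119) = {150, 870}, |N(119)| = 2.
Vertex 963 has 2 neighbors: 155, 870.
N(527) = {723, 155}, |N(527)| = 2.
Every vertex has degree 2 (N=17); connected 2-regular on 17 ⇒ C_{17}.
Distinct eigenvalues (to 4 d.p.): [2.0, 1.8649, 1.478, 0.8915, 0.1845, -0.5473, -1.2053, -1.7004, -1.9659].
−17·(-2*cos(pi/17)) / ((2)−(-2*cos(pi/17))) = 17*cos(pi/17)/(cos(pi/17) + 1) = ϑ(G).
Numerically 8.427014.
Sandwich: α(G)=8 ≤ ϑ(G)=17*cos(pi/17)/(cos(pi/17) + 1) ≤ χ(Ḡ)=9 (both strict).

17*cos(pi/17)/(cos(pi/17) + 1)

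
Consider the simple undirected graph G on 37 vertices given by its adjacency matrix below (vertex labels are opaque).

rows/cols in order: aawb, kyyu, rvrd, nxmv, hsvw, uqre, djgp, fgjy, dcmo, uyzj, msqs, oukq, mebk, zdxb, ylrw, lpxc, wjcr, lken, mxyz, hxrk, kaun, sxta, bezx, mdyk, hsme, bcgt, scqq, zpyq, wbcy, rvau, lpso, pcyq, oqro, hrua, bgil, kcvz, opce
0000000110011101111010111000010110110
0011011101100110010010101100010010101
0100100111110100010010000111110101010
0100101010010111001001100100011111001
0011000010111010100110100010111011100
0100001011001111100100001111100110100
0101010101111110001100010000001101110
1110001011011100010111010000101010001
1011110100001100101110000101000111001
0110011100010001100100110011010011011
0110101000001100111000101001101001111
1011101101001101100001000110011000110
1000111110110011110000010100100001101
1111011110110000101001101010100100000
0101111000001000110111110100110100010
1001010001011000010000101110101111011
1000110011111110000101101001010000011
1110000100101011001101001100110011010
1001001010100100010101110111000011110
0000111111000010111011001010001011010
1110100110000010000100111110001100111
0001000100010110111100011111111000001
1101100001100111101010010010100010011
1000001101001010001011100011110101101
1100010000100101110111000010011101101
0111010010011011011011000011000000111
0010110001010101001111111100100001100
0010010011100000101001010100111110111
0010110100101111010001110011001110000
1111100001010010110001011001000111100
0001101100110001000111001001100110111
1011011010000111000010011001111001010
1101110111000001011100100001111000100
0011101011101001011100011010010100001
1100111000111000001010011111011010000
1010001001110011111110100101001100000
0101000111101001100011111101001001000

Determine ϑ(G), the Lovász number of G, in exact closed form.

sqrt(37)

N(ylrw) = {kyyu, nxmv, hsvw, uqre, djgp, mebk, wjcr, lken, hxrk, kaun, sxta, bezx, mdyk, bcgt, wbcy, rvau, pcyq, kcvz}, |N(ylrw)| = 18.
Vertex mebk has 18 neighbors: aawb, hsvw, uqre, djgp, fgjy, dcmo, msqs, oukq, ylrw, lpxc, wjcr, lken, mdyk, bcgt, wbcy, hrua, bgil, opce.
deg(rvau) = 18; N(rvau) = {aawb, kyyu, rvrd, nxmv, hsvw, uyzj, oukq, ylrw, wjcr, lken, sxta, mdyk, hsme, zpyq, pcyq, oqro, hrua, bgil}.
N(lken) = {aawb, kyyu, rvrd, fgjy, msqs, mebk, ylrw, lpxc, mxyz, hxrk, sxta, hsme, bcgt, wbcy, rvau, oqro, hrua, kcvz}, |N(lken)| = 18.
37-vertex 18-regular graph: SR(37,18,8,9) — a Paley graph.
Distinct eigenvalues (to 6 d.p.): [18.0, 2.541381, -3.541381].
Lovász: ϑ = −37(-sqrt(37)/2 - 1/2)/(18+-(-sqrt(37)/2 - 1/2)) = sqrt(37).
= 6.082762530… (decimal).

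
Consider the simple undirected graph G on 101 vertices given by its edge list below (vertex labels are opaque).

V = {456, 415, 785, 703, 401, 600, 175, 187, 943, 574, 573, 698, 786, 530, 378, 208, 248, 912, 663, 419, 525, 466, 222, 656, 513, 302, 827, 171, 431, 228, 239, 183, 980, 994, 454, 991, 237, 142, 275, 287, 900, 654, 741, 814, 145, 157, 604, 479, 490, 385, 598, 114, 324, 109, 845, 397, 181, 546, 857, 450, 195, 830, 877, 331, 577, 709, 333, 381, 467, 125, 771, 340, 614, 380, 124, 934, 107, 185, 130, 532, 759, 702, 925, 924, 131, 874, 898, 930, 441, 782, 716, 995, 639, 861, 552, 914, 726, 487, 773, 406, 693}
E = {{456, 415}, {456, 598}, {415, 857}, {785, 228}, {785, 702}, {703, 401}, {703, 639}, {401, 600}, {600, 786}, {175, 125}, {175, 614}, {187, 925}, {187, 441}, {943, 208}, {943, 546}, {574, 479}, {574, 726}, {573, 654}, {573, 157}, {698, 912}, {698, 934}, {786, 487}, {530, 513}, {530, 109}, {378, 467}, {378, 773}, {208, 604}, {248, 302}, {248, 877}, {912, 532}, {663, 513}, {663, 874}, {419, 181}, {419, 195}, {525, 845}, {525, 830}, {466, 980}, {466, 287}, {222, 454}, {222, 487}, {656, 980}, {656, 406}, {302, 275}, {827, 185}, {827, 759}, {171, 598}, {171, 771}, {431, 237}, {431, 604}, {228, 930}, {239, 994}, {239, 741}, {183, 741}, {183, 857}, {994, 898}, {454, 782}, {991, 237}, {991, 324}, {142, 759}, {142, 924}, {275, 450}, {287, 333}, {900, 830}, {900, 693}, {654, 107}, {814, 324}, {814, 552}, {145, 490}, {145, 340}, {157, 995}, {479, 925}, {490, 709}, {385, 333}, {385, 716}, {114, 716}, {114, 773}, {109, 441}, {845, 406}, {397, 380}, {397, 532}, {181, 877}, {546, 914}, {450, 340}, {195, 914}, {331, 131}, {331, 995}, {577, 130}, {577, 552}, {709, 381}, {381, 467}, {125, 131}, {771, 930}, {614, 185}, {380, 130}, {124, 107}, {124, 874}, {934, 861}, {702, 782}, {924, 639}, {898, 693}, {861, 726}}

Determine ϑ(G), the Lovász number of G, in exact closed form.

Vertex 125 has 2 neighbors: 175, 131.
Vertex 782 has 2 neighbors: 454, 702.
deg(861) = 2; N(861) = {934, 726}.
Vertex 663 has 2 neighbors: 513, 874.
Every vertex has degree 2 (N=101); connected 2-regular on 101 ⇒ C_{101}.
The 51 distinct eigenvalues: [2.0, 1.996, 1.985, 1.965, 1.938, 1.904, 1.862, 1.813, 1.757, 1.695, 1.625, 1.55, 1.468, 1.381, 1.288, 1.191, 1.088, 0.982, 0.872, 0.758, 0.642, 0.523, 0.402, 0.279, 0.155, 0.031, -0.093, -0.217, -0.34, -0.462, -0.582, -0.7, -0.815, -0.927, -1.036, -1.14, -1.24, -1.335, -1.425, -1.51, -1.588, -1.661, -1.727, -1.786, -1.839, -1.884, -1.922, -1.953, -1.976, -1.991, -1.999].
Lovász: ϑ = −101(-2*cos(pi/101))/(2+-(-1)*2*cos(pi/101)) = 101*cos(pi/101)/(cos(pi/101) + 1).
Numerically 50.4878.
Lovász sandwich 50 ≤ 101*cos(pi/101)/(cos(pi/101) + 1) ≤ 51: both strict.

101*cos(pi/101)/(cos(pi/101) + 1)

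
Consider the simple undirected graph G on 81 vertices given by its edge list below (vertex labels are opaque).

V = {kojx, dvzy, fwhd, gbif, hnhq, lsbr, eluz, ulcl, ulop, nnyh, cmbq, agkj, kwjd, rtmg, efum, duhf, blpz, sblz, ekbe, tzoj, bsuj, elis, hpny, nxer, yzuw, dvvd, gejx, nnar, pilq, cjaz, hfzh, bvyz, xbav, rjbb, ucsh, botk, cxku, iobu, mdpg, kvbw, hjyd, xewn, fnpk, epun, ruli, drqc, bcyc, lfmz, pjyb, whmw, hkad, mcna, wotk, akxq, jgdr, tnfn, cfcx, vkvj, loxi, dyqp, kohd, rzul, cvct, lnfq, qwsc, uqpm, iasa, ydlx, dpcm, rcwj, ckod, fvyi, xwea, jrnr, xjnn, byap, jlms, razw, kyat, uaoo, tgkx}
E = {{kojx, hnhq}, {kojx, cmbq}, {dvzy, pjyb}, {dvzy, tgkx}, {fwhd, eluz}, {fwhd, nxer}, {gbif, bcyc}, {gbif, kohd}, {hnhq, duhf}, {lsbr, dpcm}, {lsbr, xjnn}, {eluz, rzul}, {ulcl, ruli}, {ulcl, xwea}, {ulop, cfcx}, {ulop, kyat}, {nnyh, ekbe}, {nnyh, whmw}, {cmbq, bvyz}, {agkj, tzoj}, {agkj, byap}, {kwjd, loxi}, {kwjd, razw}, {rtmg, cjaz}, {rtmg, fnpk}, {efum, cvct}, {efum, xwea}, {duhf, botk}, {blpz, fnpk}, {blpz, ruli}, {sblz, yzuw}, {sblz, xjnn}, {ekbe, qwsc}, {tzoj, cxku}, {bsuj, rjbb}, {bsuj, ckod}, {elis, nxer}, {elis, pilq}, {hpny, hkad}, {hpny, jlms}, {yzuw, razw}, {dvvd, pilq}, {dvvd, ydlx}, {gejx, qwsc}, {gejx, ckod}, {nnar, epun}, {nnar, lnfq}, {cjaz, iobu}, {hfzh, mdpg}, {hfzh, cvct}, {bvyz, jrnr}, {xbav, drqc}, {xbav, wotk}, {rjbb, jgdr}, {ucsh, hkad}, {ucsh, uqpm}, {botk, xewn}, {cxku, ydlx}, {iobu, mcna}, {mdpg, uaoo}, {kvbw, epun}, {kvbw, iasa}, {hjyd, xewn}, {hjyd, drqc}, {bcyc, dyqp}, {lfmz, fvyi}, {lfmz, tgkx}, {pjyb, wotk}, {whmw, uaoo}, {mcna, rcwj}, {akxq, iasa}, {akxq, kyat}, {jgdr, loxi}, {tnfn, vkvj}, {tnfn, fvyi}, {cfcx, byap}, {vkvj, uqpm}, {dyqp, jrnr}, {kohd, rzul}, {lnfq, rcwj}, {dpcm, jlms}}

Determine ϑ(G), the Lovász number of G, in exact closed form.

deg(tgkx) = 2; N(tgkx) = {dvzy, lfmz}.
N(hpny) = {hkad, jlms}, |N(hpny)| = 2.
N(botk) = {duhf, xewn}, |N(botk)| = 2.
N(nnar) = {epun, lnfq}, |N(nnar)| = 2.
Regular of degree 2 on 81 vertices: connected 2-regular on 81 ⇒ C_{81}.
spec(A) ≈ [2.0, 1.993986, 1.97598, 1.94609, 1.904496, 1.851448, 1.787265, 1.712334, 1.627104, 1.532089, 1.427859, 1.315043, 1.194317, 1.066409, 0.932087, 0.79216, 0.647468, 0.498882, 0.347296, 0.193622, 0.038783, -0.11629, -0.270663, -0.423408, -0.573606, -0.720355, -0.862772, -1.0, -1.131214, -1.255624, -1.372483, -1.481088, -1.580785, -1.670976, -1.751116, -1.820726, -1.879385, -1.926742, -1.962511, -1.986477, -1.998496] (distinct, 6 d.p.).
−81·(-2*cos(pi/81)) / ((2)−(-2*cos(pi/81))) = 81*cos(pi/81)/(cos(pi/81) + 1) = ϑ(G).
Numerically 40.48477.
α=40, χ(Ḡ)=41; ϑ=81*cos(pi/81)/(cos(pi/81) + 1) lies between (both strict).

81*cos(pi/81)/(cos(pi/81) + 1)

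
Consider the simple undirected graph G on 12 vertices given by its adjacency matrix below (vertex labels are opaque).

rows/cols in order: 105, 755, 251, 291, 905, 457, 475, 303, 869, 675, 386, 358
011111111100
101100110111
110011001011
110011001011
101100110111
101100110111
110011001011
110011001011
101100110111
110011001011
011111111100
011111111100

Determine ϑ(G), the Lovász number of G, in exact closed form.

5

deg(457) = 8; N(457) = {105, 251, 291, 475, 303, 675, 386, 358}.
Vertex 869 has 8 neighbors: 105, 251, 291, 475, 303, 675, 386, 358.
N(251) = {105, 755, 905, 457, 869, 386, 358}, |N(251)| = 7.
deg(905) = 8; N(905) = {105, 251, 291, 475, 303, 675, 386, 358}.
Complete multipartite on [5, 4, 3]: sandwich collapses at ϑ=5.
Numerically 5.0000.
α=5, χ(Ḡ)=5; ϑ=5 lies between (collapsed).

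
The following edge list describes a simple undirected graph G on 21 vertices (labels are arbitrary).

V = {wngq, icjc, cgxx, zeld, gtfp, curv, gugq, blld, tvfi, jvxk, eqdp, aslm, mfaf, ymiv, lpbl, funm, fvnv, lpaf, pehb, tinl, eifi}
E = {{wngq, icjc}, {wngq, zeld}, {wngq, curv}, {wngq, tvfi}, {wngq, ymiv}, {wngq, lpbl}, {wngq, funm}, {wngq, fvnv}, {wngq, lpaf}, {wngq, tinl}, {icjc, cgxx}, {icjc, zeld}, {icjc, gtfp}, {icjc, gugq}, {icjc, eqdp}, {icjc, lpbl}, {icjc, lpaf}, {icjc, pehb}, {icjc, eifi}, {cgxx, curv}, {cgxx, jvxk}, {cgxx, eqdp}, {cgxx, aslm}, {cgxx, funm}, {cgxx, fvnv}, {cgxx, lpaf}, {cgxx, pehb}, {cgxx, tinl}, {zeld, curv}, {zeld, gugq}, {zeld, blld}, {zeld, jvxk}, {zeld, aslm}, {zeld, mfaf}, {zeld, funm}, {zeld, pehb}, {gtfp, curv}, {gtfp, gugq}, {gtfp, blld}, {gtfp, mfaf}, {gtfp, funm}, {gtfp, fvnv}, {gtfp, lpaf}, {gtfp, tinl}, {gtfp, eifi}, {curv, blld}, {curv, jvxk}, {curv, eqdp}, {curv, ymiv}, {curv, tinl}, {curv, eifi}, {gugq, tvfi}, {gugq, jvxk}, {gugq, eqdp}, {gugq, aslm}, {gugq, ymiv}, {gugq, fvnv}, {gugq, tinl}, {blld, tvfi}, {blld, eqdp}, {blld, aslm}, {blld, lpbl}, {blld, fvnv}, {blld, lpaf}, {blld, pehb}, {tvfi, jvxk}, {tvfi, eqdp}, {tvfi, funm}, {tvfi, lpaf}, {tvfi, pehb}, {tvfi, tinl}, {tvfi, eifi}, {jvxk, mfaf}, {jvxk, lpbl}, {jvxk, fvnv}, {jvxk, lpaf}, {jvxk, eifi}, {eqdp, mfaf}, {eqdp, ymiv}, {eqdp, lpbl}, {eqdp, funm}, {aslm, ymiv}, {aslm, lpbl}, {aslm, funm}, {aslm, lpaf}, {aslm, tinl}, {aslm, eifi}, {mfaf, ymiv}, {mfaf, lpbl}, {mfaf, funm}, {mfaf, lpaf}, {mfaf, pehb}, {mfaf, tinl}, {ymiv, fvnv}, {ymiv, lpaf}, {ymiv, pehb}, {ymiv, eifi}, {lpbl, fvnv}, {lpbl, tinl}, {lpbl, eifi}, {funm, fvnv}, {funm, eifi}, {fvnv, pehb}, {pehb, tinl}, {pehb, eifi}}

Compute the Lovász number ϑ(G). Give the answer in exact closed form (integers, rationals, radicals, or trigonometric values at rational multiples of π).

N(gtfp) = {icjc, curv, gugq, blld, mfaf, funm, fvnv, lpaf, tinl, eifi}, |N(gtfp)| = 10.
Vertex lpbl has 10 neighbors: wngq, icjc, blld, jvxk, eqdp, aslm, mfaf, fvnv, tinl, eifi.
Vertex pehb has 10 neighbors: icjc, cgxx, zeld, blld, tvfi, mfaf, ymiv, fvnv, tinl, eifi.
Vertex blld has 10 neighbors: zeld, gtfp, curv, tvfi, eqdp, aslm, lpbl, fvnv, lpaf, pehb.
G on 21 vertices is 10-regular; Kneser K(7,2) on C(7,2)=21 vertices.
spec(A) ≈ [10.0, 1.0, -4.0] (distinct, 5 d.p.).
ϑ = −N·λ_min/(λ_max−λ_min) = −21·(-4)/(10−(-4)) = 6.
ϑ(G) ≈ 6.0000000.

6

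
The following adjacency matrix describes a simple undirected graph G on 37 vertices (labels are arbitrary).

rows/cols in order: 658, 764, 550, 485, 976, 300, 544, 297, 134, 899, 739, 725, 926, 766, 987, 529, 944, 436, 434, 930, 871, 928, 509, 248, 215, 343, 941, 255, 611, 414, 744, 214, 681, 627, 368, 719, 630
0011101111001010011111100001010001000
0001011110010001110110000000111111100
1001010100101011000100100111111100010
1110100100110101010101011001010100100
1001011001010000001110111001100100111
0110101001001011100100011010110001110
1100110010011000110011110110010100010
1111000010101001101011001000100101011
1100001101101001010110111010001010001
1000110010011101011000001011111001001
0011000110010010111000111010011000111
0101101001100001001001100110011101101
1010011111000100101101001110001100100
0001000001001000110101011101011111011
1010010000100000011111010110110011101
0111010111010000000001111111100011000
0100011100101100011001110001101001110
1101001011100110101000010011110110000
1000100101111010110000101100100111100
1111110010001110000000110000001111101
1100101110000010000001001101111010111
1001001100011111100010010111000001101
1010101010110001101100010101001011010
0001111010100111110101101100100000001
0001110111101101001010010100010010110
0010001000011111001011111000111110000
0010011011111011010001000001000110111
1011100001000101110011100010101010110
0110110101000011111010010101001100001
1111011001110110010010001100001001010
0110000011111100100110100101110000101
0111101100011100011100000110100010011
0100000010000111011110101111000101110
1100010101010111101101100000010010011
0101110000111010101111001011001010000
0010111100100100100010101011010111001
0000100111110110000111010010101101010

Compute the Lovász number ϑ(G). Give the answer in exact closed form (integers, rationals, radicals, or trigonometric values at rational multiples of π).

Vertex 987 has 18 neighbors: 658, 550, 300, 739, 436, 434, 930, 871, 928, 248, 343, 941, 611, 414, 681, 627, 368, 630.
Vertex 368 has 18 neighbors: 764, 485, 976, 300, 739, 725, 926, 987, 944, 434, 930, 871, 928, 215, 941, 255, 744, 681.
Vertex 941 has 18 neighbors: 550, 300, 544, 134, 899, 739, 725, 926, 987, 529, 436, 928, 255, 214, 681, 368, 719, 630.
Vertex 214 has 18 neighbors: 764, 550, 485, 976, 544, 297, 725, 926, 766, 436, 434, 930, 343, 941, 611, 681, 719, 630.
18-regular, N=37; SR(37,18,8,9) — a Paley graph.
The 3 distinct eigenvalues: [18.0, 2.541, -3.541].
Lovász: ϑ = −37(-sqrt(37)/2 - 1/2)/(18+-(-sqrt(37)/2 - 1/2)) = sqrt(37).
Numerically 6.08276253.

sqrt(37)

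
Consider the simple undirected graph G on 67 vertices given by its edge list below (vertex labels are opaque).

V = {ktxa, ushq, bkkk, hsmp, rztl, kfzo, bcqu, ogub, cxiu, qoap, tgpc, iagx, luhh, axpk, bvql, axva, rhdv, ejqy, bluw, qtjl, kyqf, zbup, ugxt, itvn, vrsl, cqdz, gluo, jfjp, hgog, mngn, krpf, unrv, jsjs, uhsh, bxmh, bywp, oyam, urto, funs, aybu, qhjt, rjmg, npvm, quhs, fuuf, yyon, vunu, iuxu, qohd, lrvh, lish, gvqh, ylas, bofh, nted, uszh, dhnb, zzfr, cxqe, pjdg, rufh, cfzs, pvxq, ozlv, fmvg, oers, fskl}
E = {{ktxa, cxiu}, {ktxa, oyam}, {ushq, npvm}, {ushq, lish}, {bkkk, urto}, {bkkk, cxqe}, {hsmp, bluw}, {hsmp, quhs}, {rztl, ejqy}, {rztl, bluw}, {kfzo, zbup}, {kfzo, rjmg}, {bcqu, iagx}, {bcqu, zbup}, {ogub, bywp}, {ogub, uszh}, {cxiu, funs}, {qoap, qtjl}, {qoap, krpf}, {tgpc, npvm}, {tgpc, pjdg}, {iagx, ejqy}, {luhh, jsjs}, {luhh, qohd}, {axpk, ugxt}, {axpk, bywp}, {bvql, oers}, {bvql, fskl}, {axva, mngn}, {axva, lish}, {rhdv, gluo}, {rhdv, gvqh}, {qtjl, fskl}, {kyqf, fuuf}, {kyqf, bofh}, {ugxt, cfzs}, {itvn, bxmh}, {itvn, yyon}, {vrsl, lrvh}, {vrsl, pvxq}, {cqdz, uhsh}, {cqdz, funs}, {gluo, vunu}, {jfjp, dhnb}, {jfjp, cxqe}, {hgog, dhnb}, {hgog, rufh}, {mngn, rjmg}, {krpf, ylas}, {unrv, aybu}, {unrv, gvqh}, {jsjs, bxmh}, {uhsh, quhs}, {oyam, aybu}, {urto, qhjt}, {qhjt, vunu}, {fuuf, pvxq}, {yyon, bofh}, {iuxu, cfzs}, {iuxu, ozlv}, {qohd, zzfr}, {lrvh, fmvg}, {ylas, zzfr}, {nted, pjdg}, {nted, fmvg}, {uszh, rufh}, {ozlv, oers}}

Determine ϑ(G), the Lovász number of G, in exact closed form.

67*cos(pi/67)/(cos(pi/67) + 1)

Vertex rztl has 2 neighbors: ejqy, bluw.
deg(luhh) = 2; N(luhh) = {jsjs, qohd}.
Vertex kfzo has 2 neighbors: zbup, rjmg.
deg(cqdz) = 2; N(cqdz) = {uhsh, funs}.
deg(v) = 2 for all v (|V|=67); this is C_{67}, the 67-cycle.
The 34 distinct eigenvalues: [2.0, 1.991212, 1.964925, 1.92137, 1.860931, 1.784137, 1.691664, 1.584325, 1.463063, 1.328943, 1.183144, 1.026948, 0.861727, 0.688934, 0.510086, 0.326755, 0.140552, -0.046885, -0.233911, -0.418881, -0.600169, -0.776184, -0.945377, -1.106262, -1.257426, -1.397539, -1.52537, -1.639797, -1.739813, -1.824539, -1.893231, -1.945286, -1.980245, -1.997802].
λ_max=2, λ_min=-2*cos(pi/67); ϑ = −67·λ_min/(λ_max−λ_min) = 67*cos(pi/67)/(cos(pi/67) + 1).
= 33.481579809… (decimal).
Lovász sandwich 33 ≤ 67*cos(pi/67)/(cos(pi/67) + 1) ≤ 34: both strict.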